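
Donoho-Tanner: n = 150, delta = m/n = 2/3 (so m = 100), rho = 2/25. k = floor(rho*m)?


m = 2/3*150 = 100.
rho = 2/25.
rho*m = 2/25*100 = 8.
k = floor(8) = 8.

8


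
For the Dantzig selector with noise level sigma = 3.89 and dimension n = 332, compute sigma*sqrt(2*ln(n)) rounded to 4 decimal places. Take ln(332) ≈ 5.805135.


ln(332) ≈ 5.805135.
2*ln(n) ≈ 11.61027.
sqrt(2*ln(n)) ≈ sqrt(11.61027) ≈ 3.407385.
threshold ≈ 3.89*3.407385 = 13.25472765 ≈ 13.2547.

13.2547


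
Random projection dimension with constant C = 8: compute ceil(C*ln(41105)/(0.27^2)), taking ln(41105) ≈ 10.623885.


ln(41105) ≈ 10.623885.
eps^2 = 0.27^2 = 0.0729.
C*ln(N)/eps^2 ≈ 8*10.623885/0.0729 ≈ 1165.8584.
m = ceil(1165.8584) = 1166.

1166


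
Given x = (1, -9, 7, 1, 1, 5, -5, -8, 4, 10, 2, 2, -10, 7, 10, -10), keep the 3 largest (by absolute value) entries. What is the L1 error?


Sorted |x_i| descending: [10, 10, 10, 10, 9, 8, 7, 7, 5, 5, 4, 2, 2, 1, 1, 1]
Keep top 3: [10, 10, 10]
Tail entries: [10, 9, 8, 7, 7, 5, 5, 4, 2, 2, 1, 1, 1]
L1 error = sum of tail = 62.

62


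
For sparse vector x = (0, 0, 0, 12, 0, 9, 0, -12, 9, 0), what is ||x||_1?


Non-zero entries: [(3, 12), (5, 9), (7, -12), (8, 9)]
Absolute values: [12, 9, 12, 9]
||x||_1 = sum = 42.

42


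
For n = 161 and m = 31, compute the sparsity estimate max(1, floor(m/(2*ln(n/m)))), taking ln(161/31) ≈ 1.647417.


n/m = 161/31.
ln(n/m) ≈ 1.647417.
2*ln(n/m) ≈ 3.294834.
m/(2*ln(n/m)) ≈ 31/3.294834 ≈ 9.4087.
floor = 9.
k_max = max(1, 9) = 9.

9


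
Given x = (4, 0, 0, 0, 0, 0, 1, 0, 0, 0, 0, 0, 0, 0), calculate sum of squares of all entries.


Non-zero entries: [(0, 4), (6, 1)]
Squares: [16, 1]
||x||_2^2 = sum = 17.

17


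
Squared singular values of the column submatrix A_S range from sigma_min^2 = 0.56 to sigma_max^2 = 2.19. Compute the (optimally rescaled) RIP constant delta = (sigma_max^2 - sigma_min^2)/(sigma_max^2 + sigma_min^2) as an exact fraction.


lambda_max - lambda_min = 2.19 - 0.56 = 1.63.
lambda_max + lambda_min = 2.19 + 0.56 = 2.75.
delta = 1.63/2.75 = 163/275.

163/275


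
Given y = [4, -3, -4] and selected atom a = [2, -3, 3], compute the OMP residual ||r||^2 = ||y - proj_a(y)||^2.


a^T a = 22.
a^T y = 5.
coeff = 5/22 = 5/22.
||r||^2 = 877/22.

877/22


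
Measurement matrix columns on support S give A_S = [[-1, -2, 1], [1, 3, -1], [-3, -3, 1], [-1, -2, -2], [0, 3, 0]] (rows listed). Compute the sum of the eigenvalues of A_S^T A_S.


Sum of eigenvalues of A_S^T A_S = trace(A_S^T A_S) = sum of squared column norms of A_S.
A_S^T A_S diagonal: [12, 35, 7].
trace = 12 + 35 + 7 = 54.

54


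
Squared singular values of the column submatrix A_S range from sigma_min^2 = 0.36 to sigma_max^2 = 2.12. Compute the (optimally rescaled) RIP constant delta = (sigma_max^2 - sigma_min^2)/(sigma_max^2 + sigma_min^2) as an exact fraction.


lambda_max - lambda_min = 2.12 - 0.36 = 1.76.
lambda_max + lambda_min = 2.12 + 0.36 = 2.48.
delta = 1.76/2.48 = 176/248 = 22/31.

22/31


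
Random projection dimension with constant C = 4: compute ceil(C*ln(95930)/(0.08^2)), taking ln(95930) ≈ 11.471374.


ln(95930) ≈ 11.471374.
eps^2 = 0.08^2 = 0.0064.
C*ln(N)/eps^2 ≈ 4*11.471374/0.0064 ≈ 7169.6088.
m = ceil(7169.6088) = 7170.

7170


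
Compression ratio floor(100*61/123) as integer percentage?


100*m/n = 100*61/123 ≈ 49.5935.
floor = 49.

49


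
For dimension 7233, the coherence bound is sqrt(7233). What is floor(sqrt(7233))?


85^2 = 7225 <= 7233 < 7396 = 86^2, so 85 <= sqrt(7233) < 86.
floor(sqrt(7233)) = 85.

85


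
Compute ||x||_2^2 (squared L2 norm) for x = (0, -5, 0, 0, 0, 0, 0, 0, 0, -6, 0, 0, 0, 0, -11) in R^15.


Non-zero entries: [(1, -5), (9, -6), (14, -11)]
Squares: [25, 36, 121]
||x||_2^2 = sum = 182.

182


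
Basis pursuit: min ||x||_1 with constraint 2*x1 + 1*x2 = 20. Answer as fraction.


Axis intercepts:
  x1 = 10, x2 = 0: L1 = 10
  x1 = 0, x2 = 20: L1 = 20
x* = (10, 0)
||x*||_1 = 10.

10


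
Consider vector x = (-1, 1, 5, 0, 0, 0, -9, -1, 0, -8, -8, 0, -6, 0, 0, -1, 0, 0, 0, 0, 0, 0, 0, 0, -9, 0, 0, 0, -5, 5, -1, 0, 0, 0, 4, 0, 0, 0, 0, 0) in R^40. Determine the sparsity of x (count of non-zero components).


Non-zero positions: [0, 1, 2, 6, 7, 9, 10, 12, 15, 24, 28, 29, 30, 34].
Sparsity = 14.

14


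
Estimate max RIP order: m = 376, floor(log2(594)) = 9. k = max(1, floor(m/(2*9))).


floor(log2(594)) = 9.
2*9 = 18.
m/(2*floor(log2(n))) = 376/18 ≈ 20.8889.
floor = 20.
k = max(1, 20) = 20.

20


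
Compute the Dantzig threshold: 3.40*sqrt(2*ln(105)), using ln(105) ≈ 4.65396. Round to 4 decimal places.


ln(105) ≈ 4.65396.
2*ln(n) ≈ 9.30792.
sqrt(2*ln(n)) ≈ sqrt(9.30792) ≈ 3.050888.
threshold ≈ 3.40*3.050888 = 10.3730192 ≈ 10.3730.

10.3730


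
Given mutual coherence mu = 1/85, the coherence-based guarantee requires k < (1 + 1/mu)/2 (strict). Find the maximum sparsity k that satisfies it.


1/mu = 85.
1 + 1/mu = 86.
(1 + 1/mu)/2 = 43 is an integer and the inequality is strict, so k_max = 43 - 1 = 42.

42


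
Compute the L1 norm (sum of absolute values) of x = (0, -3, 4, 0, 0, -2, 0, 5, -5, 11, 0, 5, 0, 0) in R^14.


Non-zero entries: [(1, -3), (2, 4), (5, -2), (7, 5), (8, -5), (9, 11), (11, 5)]
Absolute values: [3, 4, 2, 5, 5, 11, 5]
||x||_1 = sum = 35.

35


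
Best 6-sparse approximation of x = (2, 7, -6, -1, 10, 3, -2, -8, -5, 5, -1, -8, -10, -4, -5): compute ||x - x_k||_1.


Sorted |x_i| descending: [10, 10, 8, 8, 7, 6, 5, 5, 5, 4, 3, 2, 2, 1, 1]
Keep top 6: [10, 10, 8, 8, 7, 6]
Tail entries: [5, 5, 5, 4, 3, 2, 2, 1, 1]
L1 error = sum of tail = 28.

28


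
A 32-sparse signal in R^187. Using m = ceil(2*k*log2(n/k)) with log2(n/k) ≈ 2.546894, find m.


log2(n/k) = log2(187/32) ≈ 2.546894.
2*k*log2(n/k) ≈ 2*32*2.546894 = 163.001216.
m = ceil(163.001216) = 164.

164


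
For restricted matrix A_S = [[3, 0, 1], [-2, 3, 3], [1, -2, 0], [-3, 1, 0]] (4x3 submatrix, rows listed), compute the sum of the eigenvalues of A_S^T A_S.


Sum of eigenvalues of A_S^T A_S = trace(A_S^T A_S) = sum of squared column norms of A_S.
A_S^T A_S diagonal: [23, 14, 10].
trace = 23 + 14 + 10 = 47.

47


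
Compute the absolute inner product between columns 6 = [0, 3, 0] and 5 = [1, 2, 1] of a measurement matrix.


Inner product: 0*1 + 3*2 + 0*1
Products: [0, 6, 0]
Sum = 6.
|dot| = 6.

6


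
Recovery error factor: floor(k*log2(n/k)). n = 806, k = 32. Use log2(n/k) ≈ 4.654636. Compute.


log2(n/k) = log2(806/32) ≈ 4.654636.
k*log2(n/k) ≈ 32*4.654636 = 148.948352.
floor(148.948352) = 148.

148


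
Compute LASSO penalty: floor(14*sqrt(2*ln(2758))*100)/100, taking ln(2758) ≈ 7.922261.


ln(2758) ≈ 7.922261.
2*ln(n) ≈ 15.844522.
sqrt(2*ln(n)) ≈ sqrt(15.844522) ≈ 3.980518.
lambda ≈ 14*3.980518 = 55.727252.
floor(lambda*100)/100 = 55.72.

55.72


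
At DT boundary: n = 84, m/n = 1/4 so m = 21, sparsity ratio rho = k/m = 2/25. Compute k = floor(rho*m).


m = 1/4*84 = 21.
rho = 2/25.
rho*m = 2/25*21 = 1.68.
k = floor(1.68) = 1.

1


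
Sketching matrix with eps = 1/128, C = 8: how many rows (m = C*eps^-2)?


1/eps = 128.
(1/eps)^2 = 16384.
m = 8*16384 = 131072.

131072


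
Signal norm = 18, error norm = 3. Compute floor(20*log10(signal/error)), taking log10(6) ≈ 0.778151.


||x||/||e|| = 18/3 = 6.
log10(6) ≈ 0.778151.
20*log10(||x||/||e||) ≈ 20*0.778151 = 15.56302.
floor(15.56302) = 15.

15


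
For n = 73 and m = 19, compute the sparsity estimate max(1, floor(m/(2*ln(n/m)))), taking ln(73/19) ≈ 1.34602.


n/m = 73/19.
ln(n/m) ≈ 1.34602.
2*ln(n/m) ≈ 2.69204.
m/(2*ln(n/m)) ≈ 19/2.69204 ≈ 7.0578.
floor = 7.
k_max = max(1, 7) = 7.

7


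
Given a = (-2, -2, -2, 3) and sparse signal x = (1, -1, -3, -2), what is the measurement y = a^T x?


Non-zero terms: ['-2*1', '-2*-1', '-2*-3', '3*-2']
Products: [-2, 2, 6, -6]
y = sum = 0.

0


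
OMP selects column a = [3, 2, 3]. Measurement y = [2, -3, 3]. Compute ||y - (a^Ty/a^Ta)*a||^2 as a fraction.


a^T a = 22.
a^T y = 9.
coeff = 9/22 = 9/22.
||r||^2 = 403/22.

403/22


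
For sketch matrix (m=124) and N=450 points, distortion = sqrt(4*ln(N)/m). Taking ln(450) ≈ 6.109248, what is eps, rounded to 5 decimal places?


ln(450) ≈ 6.109248.
4*ln(N)/m ≈ 4*6.109248/124 ≈ 0.19707252.
eps = sqrt(0.19707252) ≈ 0.4439285 ≈ 0.44393.

0.44393


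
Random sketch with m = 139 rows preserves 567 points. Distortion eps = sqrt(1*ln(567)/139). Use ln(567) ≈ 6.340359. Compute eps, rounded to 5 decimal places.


ln(567) ≈ 6.340359.
1*ln(N)/m ≈ 1*6.340359/139 ≈ 0.04561409.
eps = sqrt(0.04561409) ≈ 0.2135746 ≈ 0.21357.

0.21357


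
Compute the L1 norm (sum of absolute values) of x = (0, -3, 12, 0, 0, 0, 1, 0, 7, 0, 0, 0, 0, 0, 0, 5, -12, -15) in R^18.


Non-zero entries: [(1, -3), (2, 12), (6, 1), (8, 7), (15, 5), (16, -12), (17, -15)]
Absolute values: [3, 12, 1, 7, 5, 12, 15]
||x||_1 = sum = 55.

55


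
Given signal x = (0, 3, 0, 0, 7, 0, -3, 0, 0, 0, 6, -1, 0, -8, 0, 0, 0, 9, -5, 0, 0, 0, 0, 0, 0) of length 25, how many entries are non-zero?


Non-zero positions: [1, 4, 6, 10, 11, 13, 17, 18].
Sparsity = 8.

8


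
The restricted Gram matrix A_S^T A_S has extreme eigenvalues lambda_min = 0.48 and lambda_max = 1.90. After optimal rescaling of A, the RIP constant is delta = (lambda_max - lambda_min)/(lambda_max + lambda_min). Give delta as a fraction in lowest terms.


lambda_max - lambda_min = 1.90 - 0.48 = 1.42.
lambda_max + lambda_min = 1.90 + 0.48 = 2.38.
delta = 1.42/2.38 = 142/238 = 71/119.

71/119


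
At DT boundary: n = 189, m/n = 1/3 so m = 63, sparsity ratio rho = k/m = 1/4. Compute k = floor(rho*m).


m = 1/3*189 = 63.
rho = 1/4.
rho*m = 1/4*63 = 15.75.
k = floor(15.75) = 15.

15


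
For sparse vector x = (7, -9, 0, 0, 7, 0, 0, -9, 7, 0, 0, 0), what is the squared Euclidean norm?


Non-zero entries: [(0, 7), (1, -9), (4, 7), (7, -9), (8, 7)]
Squares: [49, 81, 49, 81, 49]
||x||_2^2 = sum = 309.

309


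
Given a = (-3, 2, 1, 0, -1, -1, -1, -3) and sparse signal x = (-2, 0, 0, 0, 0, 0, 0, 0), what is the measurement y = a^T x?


Non-zero terms: ['-3*-2']
Products: [6]
y = sum = 6.

6


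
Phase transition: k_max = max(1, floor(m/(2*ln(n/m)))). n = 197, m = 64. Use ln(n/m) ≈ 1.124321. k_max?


n/m = 197/64.
ln(n/m) ≈ 1.124321.
2*ln(n/m) ≈ 2.248642.
m/(2*ln(n/m)) ≈ 64/2.248642 ≈ 28.4616.
floor = 28.
k_max = max(1, 28) = 28.

28


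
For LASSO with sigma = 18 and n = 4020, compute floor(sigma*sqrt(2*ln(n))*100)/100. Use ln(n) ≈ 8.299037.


ln(4020) ≈ 8.299037.
2*ln(n) ≈ 16.598074.
sqrt(2*ln(n)) ≈ sqrt(16.598074) ≈ 4.074073.
lambda ≈ 18*4.074073 = 73.333314.
floor(lambda*100)/100 = 73.33.

73.33


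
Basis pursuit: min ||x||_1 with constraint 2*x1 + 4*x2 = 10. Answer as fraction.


Axis intercepts:
  x1 = 5, x2 = 0: L1 = 5
  x1 = 0, x2 = 5/2: L1 = 5/2
x* = (0, 5/2)
||x*||_1 = 5/2.

5/2


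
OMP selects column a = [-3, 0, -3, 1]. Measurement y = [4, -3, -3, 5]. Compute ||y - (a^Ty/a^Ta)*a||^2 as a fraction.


a^T a = 19.
a^T y = 2.
coeff = 2/19 = 2/19.
||r||^2 = 1117/19.

1117/19


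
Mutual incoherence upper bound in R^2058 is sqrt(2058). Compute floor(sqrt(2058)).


45^2 = 2025 <= 2058 < 2116 = 46^2, so 45 <= sqrt(2058) < 46.
floor(sqrt(2058)) = 45.

45


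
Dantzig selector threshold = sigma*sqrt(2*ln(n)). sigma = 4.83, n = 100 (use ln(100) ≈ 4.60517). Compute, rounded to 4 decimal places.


ln(100) ≈ 4.60517.
2*ln(n) ≈ 9.21034.
sqrt(2*ln(n)) ≈ sqrt(9.21034) ≈ 3.034854.
threshold ≈ 4.83*3.034854 = 14.65834482 ≈ 14.6583.

14.6583


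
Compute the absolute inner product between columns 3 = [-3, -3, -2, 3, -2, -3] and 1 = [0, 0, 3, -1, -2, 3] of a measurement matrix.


Inner product: -3*0 + -3*0 + -2*3 + 3*-1 + -2*-2 + -3*3
Products: [0, 0, -6, -3, 4, -9]
Sum = -14.
|dot| = 14.

14


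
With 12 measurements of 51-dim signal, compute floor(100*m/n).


100*m/n = 100*12/51 ≈ 23.5294.
floor = 23.

23


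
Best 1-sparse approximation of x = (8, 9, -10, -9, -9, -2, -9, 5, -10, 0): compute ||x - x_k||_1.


Sorted |x_i| descending: [10, 10, 9, 9, 9, 9, 8, 5, 2, 0]
Keep top 1: [10]
Tail entries: [10, 9, 9, 9, 9, 8, 5, 2, 0]
L1 error = sum of tail = 61.

61


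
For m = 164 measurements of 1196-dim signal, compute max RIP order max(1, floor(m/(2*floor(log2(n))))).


floor(log2(1196)) = 10.
2*10 = 20.
m/(2*floor(log2(n))) = 164/20 ≈ 8.2.
floor = 8.
k = max(1, 8) = 8.

8


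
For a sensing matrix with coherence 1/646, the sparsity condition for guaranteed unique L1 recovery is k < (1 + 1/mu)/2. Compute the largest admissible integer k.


1/mu = 646.
1 + 1/mu = 647.
(1 + 1/mu)/2 = 323.5 is not an integer, so k_max = floor(323.5) = 323.

323


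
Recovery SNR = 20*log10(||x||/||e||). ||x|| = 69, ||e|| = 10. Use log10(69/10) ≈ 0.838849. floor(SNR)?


||x||/||e|| = 69/10.
log10(69/10) ≈ 0.838849.
20*log10(||x||/||e||) ≈ 20*0.838849 = 16.77698.
floor(16.77698) = 16.

16


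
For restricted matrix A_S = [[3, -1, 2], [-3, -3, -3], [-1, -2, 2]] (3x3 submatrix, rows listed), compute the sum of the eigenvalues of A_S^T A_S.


Sum of eigenvalues of A_S^T A_S = trace(A_S^T A_S) = sum of squared column norms of A_S.
A_S^T A_S diagonal: [19, 14, 17].
trace = 19 + 14 + 17 = 50.

50


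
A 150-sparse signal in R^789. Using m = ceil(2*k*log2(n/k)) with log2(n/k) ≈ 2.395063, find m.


log2(n/k) = log2(789/150) ≈ 2.395063.
2*k*log2(n/k) ≈ 2*150*2.395063 = 718.5189.
m = ceil(718.5189) = 719.

719


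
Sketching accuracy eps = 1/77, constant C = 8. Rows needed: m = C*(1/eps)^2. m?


1/eps = 77.
(1/eps)^2 = 5929.
m = 8*5929 = 47432.

47432


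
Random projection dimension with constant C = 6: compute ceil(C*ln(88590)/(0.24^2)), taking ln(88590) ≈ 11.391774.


ln(88590) ≈ 11.391774.
eps^2 = 0.24^2 = 0.0576.
C*ln(N)/eps^2 ≈ 6*11.391774/0.0576 ≈ 1186.6431.
m = ceil(1186.6431) = 1187.

1187


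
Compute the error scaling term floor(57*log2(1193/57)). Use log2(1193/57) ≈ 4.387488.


log2(n/k) = log2(1193/57) ≈ 4.387488.
k*log2(n/k) ≈ 57*4.387488 = 250.086816.
floor(250.086816) = 250.

250


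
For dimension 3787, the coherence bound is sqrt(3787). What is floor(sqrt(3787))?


61^2 = 3721 <= 3787 < 3844 = 62^2, so 61 <= sqrt(3787) < 62.
floor(sqrt(3787)) = 61.

61


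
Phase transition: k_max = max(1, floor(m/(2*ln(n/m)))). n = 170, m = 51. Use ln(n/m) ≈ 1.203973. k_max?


n/m = 170/51 = 10/3.
ln(n/m) ≈ 1.203973.
2*ln(n/m) ≈ 2.407946.
m/(2*ln(n/m)) ≈ 51/2.407946 ≈ 21.1799.
floor = 21.
k_max = max(1, 21) = 21.

21


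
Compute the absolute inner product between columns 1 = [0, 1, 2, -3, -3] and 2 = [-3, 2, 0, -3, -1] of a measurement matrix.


Inner product: 0*-3 + 1*2 + 2*0 + -3*-3 + -3*-1
Products: [0, 2, 0, 9, 3]
Sum = 14.
|dot| = 14.

14


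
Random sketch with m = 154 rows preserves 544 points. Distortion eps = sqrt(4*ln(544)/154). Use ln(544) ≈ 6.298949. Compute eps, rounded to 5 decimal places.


ln(544) ≈ 6.298949.
4*ln(N)/m ≈ 4*6.298949/154 ≈ 0.16360906.
eps = sqrt(0.16360906) ≈ 0.4044862 ≈ 0.40449.

0.40449


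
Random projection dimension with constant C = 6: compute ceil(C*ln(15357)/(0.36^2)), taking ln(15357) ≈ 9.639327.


ln(15357) ≈ 9.639327.
eps^2 = 0.36^2 = 0.1296.
C*ln(N)/eps^2 ≈ 6*9.639327/0.1296 ≈ 446.2651.
m = ceil(446.2651) = 447.

447


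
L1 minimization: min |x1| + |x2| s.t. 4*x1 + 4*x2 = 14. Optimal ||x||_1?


Axis intercepts:
  x1 = 7/2, x2 = 0: L1 = 7/2
  x1 = 0, x2 = 7/2: L1 = 7/2
x* = (7/2, 0)
||x*||_1 = 7/2.

7/2


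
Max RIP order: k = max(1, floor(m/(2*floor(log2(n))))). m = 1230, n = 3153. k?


floor(log2(3153)) = 11.
2*11 = 22.
m/(2*floor(log2(n))) = 1230/22 ≈ 55.9091.
floor = 55.
k = max(1, 55) = 55.

55


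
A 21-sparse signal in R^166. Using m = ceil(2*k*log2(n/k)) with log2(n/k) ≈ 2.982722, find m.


log2(n/k) = log2(166/21) ≈ 2.982722.
2*k*log2(n/k) ≈ 2*21*2.982722 = 125.274324.
m = ceil(125.274324) = 126.

126


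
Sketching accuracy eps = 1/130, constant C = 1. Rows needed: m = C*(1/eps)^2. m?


1/eps = 130.
(1/eps)^2 = 16900.
m = 1*16900 = 16900.

16900


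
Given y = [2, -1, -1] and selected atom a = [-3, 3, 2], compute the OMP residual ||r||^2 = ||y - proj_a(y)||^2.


a^T a = 22.
a^T y = -11.
coeff = -11/22 = -1/2.
||r||^2 = 1/2.

1/2


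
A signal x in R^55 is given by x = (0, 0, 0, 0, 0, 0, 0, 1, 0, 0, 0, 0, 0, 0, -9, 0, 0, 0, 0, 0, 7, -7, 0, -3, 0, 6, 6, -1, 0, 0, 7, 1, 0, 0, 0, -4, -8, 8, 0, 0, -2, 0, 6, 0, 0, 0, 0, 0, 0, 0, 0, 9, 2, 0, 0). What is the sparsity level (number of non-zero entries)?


Non-zero positions: [7, 14, 20, 21, 23, 25, 26, 27, 30, 31, 35, 36, 37, 40, 42, 51, 52].
Sparsity = 17.

17


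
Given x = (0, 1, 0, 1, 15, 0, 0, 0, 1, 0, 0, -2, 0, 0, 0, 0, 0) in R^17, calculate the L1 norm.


Non-zero entries: [(1, 1), (3, 1), (4, 15), (8, 1), (11, -2)]
Absolute values: [1, 1, 15, 1, 2]
||x||_1 = sum = 20.

20


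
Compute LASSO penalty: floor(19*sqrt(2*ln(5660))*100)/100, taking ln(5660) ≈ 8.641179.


ln(5660) ≈ 8.641179.
2*ln(n) ≈ 17.282358.
sqrt(2*ln(n)) ≈ sqrt(17.282358) ≈ 4.157206.
lambda ≈ 19*4.157206 = 78.986914.
floor(lambda*100)/100 = 78.98.

78.98


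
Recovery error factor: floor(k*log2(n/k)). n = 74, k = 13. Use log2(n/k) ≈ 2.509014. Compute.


log2(n/k) = log2(74/13) ≈ 2.509014.
k*log2(n/k) ≈ 13*2.509014 = 32.617182.
floor(32.617182) = 32.

32


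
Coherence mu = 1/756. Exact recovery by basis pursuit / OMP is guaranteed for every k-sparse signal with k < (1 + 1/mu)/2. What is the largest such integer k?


1/mu = 756.
1 + 1/mu = 757.
(1 + 1/mu)/2 = 378.5 is not an integer, so k_max = floor(378.5) = 378.

378


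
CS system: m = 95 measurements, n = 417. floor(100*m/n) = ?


100*m/n = 100*95/417 ≈ 22.7818.
floor = 22.

22


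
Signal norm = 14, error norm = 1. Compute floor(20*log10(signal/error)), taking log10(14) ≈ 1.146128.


||x||/||e|| = 14/1 = 14.
log10(14) ≈ 1.146128.
20*log10(||x||/||e||) ≈ 20*1.146128 = 22.92256.
floor(22.92256) = 22.

22


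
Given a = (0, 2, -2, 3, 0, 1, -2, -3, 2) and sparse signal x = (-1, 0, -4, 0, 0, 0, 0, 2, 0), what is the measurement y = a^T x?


Non-zero terms: ['0*-1', '-2*-4', '-3*2']
Products: [0, 8, -6]
y = sum = 2.

2


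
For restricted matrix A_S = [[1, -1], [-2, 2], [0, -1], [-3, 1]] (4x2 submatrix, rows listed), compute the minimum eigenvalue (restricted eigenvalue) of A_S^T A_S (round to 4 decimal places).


A_S^T A_S = [[14, -8], [-8, 7]].
trace = 21.
det = 34.
disc = trace^2 - 4*det = 441 - 4*34 = 305.
sqrt(305) ≈ 17.464249.
lam_min = (21 - sqrt(305))/2 ≈ (21 - 17.464249)/2 = 1.7678755 ≈ 1.7679.

1.7679


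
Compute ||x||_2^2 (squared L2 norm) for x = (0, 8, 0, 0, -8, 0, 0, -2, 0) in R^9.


Non-zero entries: [(1, 8), (4, -8), (7, -2)]
Squares: [64, 64, 4]
||x||_2^2 = sum = 132.

132


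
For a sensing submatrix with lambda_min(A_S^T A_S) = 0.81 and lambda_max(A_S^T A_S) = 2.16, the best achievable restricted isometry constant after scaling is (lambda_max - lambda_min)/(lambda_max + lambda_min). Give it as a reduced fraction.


lambda_max - lambda_min = 2.16 - 0.81 = 1.35.
lambda_max + lambda_min = 2.16 + 0.81 = 2.97.
delta = 1.35/2.97 = 135/297 = 5/11.

5/11


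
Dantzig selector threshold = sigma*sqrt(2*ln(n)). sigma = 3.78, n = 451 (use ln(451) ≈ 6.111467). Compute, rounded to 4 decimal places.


ln(451) ≈ 6.111467.
2*ln(n) ≈ 12.222934.
sqrt(2*ln(n)) ≈ sqrt(12.222934) ≈ 3.496131.
threshold ≈ 3.78*3.496131 = 13.21537518 ≈ 13.2154.

13.2154


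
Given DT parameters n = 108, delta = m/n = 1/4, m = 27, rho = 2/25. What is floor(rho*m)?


m = 1/4*108 = 27.
rho = 2/25.
rho*m = 2/25*27 = 2.16.
k = floor(2.16) = 2.

2


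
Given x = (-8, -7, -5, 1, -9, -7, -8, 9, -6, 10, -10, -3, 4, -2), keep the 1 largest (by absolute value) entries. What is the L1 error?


Sorted |x_i| descending: [10, 10, 9, 9, 8, 8, 7, 7, 6, 5, 4, 3, 2, 1]
Keep top 1: [10]
Tail entries: [10, 9, 9, 8, 8, 7, 7, 6, 5, 4, 3, 2, 1]
L1 error = sum of tail = 79.

79


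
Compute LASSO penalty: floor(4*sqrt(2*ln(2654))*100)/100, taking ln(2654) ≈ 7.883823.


ln(2654) ≈ 7.883823.
2*ln(n) ≈ 15.767646.
sqrt(2*ln(n)) ≈ sqrt(15.767646) ≈ 3.97085.
lambda ≈ 4*3.97085 = 15.8834.
floor(lambda*100)/100 = 15.88.

15.88


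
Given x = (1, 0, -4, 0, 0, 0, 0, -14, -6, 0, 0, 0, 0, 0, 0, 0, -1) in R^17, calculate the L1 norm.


Non-zero entries: [(0, 1), (2, -4), (7, -14), (8, -6), (16, -1)]
Absolute values: [1, 4, 14, 6, 1]
||x||_1 = sum = 26.

26


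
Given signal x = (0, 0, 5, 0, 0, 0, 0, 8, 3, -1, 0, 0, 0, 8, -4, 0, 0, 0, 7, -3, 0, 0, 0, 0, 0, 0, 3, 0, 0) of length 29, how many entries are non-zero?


Non-zero positions: [2, 7, 8, 9, 13, 14, 18, 19, 26].
Sparsity = 9.

9


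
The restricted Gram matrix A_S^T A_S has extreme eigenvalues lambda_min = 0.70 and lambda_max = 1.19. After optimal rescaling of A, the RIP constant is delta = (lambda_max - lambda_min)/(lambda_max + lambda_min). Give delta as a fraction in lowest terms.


lambda_max - lambda_min = 1.19 - 0.70 = 0.49.
lambda_max + lambda_min = 1.19 + 0.70 = 1.89.
delta = 0.49/1.89 = 49/189 = 7/27.

7/27


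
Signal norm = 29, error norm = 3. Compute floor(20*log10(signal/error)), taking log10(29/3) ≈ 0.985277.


||x||/||e|| = 29/3.
log10(29/3) ≈ 0.985277.
20*log10(||x||/||e||) ≈ 20*0.985277 = 19.70554.
floor(19.70554) = 19.

19


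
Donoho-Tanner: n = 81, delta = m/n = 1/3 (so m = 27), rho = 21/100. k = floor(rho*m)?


m = 1/3*81 = 27.
rho = 21/100.
rho*m = 21/100*27 = 5.67.
k = floor(5.67) = 5.

5


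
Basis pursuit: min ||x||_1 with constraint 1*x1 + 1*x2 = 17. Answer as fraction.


Axis intercepts:
  x1 = 17, x2 = 0: L1 = 17
  x1 = 0, x2 = 17: L1 = 17
x* = (17, 0)
||x*||_1 = 17.

17


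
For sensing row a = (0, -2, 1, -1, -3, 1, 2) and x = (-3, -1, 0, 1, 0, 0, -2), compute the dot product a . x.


Non-zero terms: ['0*-3', '-2*-1', '-1*1', '2*-2']
Products: [0, 2, -1, -4]
y = sum = -3.

-3


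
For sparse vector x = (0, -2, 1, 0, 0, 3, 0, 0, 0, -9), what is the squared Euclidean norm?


Non-zero entries: [(1, -2), (2, 1), (5, 3), (9, -9)]
Squares: [4, 1, 9, 81]
||x||_2^2 = sum = 95.

95


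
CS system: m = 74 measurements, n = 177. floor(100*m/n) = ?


100*m/n = 100*74/177 ≈ 41.8079.
floor = 41.

41


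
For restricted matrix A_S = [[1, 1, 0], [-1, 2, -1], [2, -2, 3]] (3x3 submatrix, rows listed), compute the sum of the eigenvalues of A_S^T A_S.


Sum of eigenvalues of A_S^T A_S = trace(A_S^T A_S) = sum of squared column norms of A_S.
A_S^T A_S diagonal: [6, 9, 10].
trace = 6 + 9 + 10 = 25.

25


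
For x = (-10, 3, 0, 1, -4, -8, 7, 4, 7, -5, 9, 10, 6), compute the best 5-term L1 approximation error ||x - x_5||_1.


Sorted |x_i| descending: [10, 10, 9, 8, 7, 7, 6, 5, 4, 4, 3, 1, 0]
Keep top 5: [10, 10, 9, 8, 7]
Tail entries: [7, 6, 5, 4, 4, 3, 1, 0]
L1 error = sum of tail = 30.

30


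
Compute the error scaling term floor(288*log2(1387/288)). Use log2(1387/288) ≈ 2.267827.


log2(n/k) = log2(1387/288) ≈ 2.267827.
k*log2(n/k) ≈ 288*2.267827 = 653.134176.
floor(653.134176) = 653.

653


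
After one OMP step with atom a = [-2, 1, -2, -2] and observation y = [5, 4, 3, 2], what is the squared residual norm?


a^T a = 13.
a^T y = -16.
coeff = -16/13 = -16/13.
||r||^2 = 446/13.

446/13


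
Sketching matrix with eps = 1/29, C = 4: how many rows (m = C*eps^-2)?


1/eps = 29.
(1/eps)^2 = 841.
m = 4*841 = 3364.

3364


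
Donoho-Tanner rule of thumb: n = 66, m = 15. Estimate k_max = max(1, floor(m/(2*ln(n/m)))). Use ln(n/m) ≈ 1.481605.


n/m = 66/15 = 22/5.
ln(n/m) ≈ 1.481605.
2*ln(n/m) ≈ 2.96321.
m/(2*ln(n/m)) ≈ 15/2.96321 ≈ 5.0621.
floor = 5.
k_max = max(1, 5) = 5.

5


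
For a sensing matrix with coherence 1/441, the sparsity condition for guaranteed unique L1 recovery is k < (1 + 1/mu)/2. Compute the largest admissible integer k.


1/mu = 441.
1 + 1/mu = 442.
(1 + 1/mu)/2 = 221 is an integer and the inequality is strict, so k_max = 221 - 1 = 220.

220


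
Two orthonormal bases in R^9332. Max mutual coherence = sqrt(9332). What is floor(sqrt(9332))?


96^2 = 9216 <= 9332 < 9409 = 97^2, so 96 <= sqrt(9332) < 97.
floor(sqrt(9332)) = 96.

96


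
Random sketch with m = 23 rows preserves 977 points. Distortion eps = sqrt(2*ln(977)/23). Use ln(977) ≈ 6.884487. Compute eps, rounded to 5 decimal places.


ln(977) ≈ 6.884487.
2*ln(N)/m ≈ 2*6.884487/23 ≈ 0.59865104.
eps = sqrt(0.59865104) ≈ 0.7737254 ≈ 0.77373.

0.77373


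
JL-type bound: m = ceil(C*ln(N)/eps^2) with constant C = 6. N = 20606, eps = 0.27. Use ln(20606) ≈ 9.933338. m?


ln(20606) ≈ 9.933338.
eps^2 = 0.27^2 = 0.0729.
C*ln(N)/eps^2 ≈ 6*9.933338/0.0729 ≈ 817.5587.
m = ceil(817.5587) = 818.

818


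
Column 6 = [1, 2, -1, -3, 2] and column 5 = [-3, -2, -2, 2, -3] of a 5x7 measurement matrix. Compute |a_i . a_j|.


Inner product: 1*-3 + 2*-2 + -1*-2 + -3*2 + 2*-3
Products: [-3, -4, 2, -6, -6]
Sum = -17.
|dot| = 17.

17


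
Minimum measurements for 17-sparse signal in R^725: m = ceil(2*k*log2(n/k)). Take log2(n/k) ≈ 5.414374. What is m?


log2(n/k) = log2(725/17) ≈ 5.414374.
2*k*log2(n/k) ≈ 2*17*5.414374 = 184.088716.
m = ceil(184.088716) = 185.

185


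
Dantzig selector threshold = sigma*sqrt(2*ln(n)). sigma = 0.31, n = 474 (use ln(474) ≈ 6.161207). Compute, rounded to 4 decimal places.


ln(474) ≈ 6.161207.
2*ln(n) ≈ 12.322414.
sqrt(2*ln(n)) ≈ sqrt(12.322414) ≈ 3.51033.
threshold ≈ 0.31*3.51033 = 1.0882023 ≈ 1.0882.

1.0882


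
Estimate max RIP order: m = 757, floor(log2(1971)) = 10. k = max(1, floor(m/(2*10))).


floor(log2(1971)) = 10.
2*10 = 20.
m/(2*floor(log2(n))) = 757/20 ≈ 37.85.
floor = 37.
k = max(1, 37) = 37.

37


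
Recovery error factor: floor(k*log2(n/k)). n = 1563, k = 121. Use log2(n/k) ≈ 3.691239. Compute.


log2(n/k) = log2(1563/121) ≈ 3.691239.
k*log2(n/k) ≈ 121*3.691239 = 446.639919.
floor(446.639919) = 446.

446


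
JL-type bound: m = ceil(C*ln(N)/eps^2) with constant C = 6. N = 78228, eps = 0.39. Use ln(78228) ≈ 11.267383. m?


ln(78228) ≈ 11.267383.
eps^2 = 0.39^2 = 0.1521.
C*ln(N)/eps^2 ≈ 6*11.267383/0.1521 ≈ 444.4727.
m = ceil(444.4727) = 445.

445


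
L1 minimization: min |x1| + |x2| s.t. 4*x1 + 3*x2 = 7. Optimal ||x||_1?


Axis intercepts:
  x1 = 7/4, x2 = 0: L1 = 7/4
  x1 = 0, x2 = 7/3: L1 = 7/3
x* = (7/4, 0)
||x*||_1 = 7/4.

7/4


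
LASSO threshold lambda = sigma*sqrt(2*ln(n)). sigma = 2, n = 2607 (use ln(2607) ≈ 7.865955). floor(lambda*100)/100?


ln(2607) ≈ 7.865955.
2*ln(n) ≈ 15.73191.
sqrt(2*ln(n)) ≈ sqrt(15.73191) ≈ 3.966347.
lambda ≈ 2*3.966347 = 7.932694.
floor(lambda*100)/100 = 7.93.

7.93


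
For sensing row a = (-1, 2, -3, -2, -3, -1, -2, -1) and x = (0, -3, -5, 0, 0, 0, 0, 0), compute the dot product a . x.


Non-zero terms: ['2*-3', '-3*-5']
Products: [-6, 15]
y = sum = 9.

9


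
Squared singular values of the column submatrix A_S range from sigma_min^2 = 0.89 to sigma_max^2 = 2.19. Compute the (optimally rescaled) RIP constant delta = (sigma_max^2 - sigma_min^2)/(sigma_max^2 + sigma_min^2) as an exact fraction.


lambda_max - lambda_min = 2.19 - 0.89 = 1.30.
lambda_max + lambda_min = 2.19 + 0.89 = 3.08.
delta = 1.30/3.08 = 130/308 = 65/154.

65/154


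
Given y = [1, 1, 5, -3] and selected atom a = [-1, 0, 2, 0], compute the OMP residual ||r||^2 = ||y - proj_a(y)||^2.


a^T a = 5.
a^T y = 9.
coeff = 9/5 = 9/5.
||r||^2 = 99/5.

99/5


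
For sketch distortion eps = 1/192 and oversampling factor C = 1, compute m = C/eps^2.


1/eps = 192.
(1/eps)^2 = 36864.
m = 1*36864 = 36864.

36864


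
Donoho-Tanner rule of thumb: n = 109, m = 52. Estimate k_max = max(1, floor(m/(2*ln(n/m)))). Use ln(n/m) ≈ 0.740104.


n/m = 109/52.
ln(n/m) ≈ 0.740104.
2*ln(n/m) ≈ 1.480208.
m/(2*ln(n/m)) ≈ 52/1.480208 ≈ 35.1302.
floor = 35.
k_max = max(1, 35) = 35.

35


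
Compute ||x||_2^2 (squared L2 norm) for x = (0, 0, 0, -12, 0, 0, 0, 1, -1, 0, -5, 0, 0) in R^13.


Non-zero entries: [(3, -12), (7, 1), (8, -1), (10, -5)]
Squares: [144, 1, 1, 25]
||x||_2^2 = sum = 171.

171


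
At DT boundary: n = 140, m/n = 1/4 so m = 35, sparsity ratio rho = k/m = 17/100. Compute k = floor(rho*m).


m = 1/4*140 = 35.
rho = 17/100.
rho*m = 17/100*35 = 5.95.
k = floor(5.95) = 5.

5


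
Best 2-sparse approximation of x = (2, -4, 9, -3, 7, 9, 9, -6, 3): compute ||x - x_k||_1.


Sorted |x_i| descending: [9, 9, 9, 7, 6, 4, 3, 3, 2]
Keep top 2: [9, 9]
Tail entries: [9, 7, 6, 4, 3, 3, 2]
L1 error = sum of tail = 34.

34


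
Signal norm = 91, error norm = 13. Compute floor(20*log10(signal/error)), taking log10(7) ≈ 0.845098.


||x||/||e|| = 91/13 = 7.
log10(7) ≈ 0.845098.
20*log10(||x||/||e||) ≈ 20*0.845098 = 16.90196.
floor(16.90196) = 16.

16


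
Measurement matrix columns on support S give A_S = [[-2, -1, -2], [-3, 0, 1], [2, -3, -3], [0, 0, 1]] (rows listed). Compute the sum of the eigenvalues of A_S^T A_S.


Sum of eigenvalues of A_S^T A_S = trace(A_S^T A_S) = sum of squared column norms of A_S.
A_S^T A_S diagonal: [17, 10, 15].
trace = 17 + 10 + 15 = 42.

42


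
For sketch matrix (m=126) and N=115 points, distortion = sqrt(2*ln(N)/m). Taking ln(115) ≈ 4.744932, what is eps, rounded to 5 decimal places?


ln(115) ≈ 4.744932.
2*ln(N)/m ≈ 2*4.744932/126 ≈ 0.07531638.
eps = sqrt(0.07531638) ≈ 0.2744383 ≈ 0.27444.

0.27444


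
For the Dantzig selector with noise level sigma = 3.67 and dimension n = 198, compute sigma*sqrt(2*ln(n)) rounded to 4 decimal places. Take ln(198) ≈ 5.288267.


ln(198) ≈ 5.288267.
2*ln(n) ≈ 10.576534.
sqrt(2*ln(n)) ≈ sqrt(10.576534) ≈ 3.252158.
threshold ≈ 3.67*3.252158 = 11.93541986 ≈ 11.9354.

11.9354


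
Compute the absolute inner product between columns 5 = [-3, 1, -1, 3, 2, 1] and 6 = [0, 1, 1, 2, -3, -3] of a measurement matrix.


Inner product: -3*0 + 1*1 + -1*1 + 3*2 + 2*-3 + 1*-3
Products: [0, 1, -1, 6, -6, -3]
Sum = -3.
|dot| = 3.

3


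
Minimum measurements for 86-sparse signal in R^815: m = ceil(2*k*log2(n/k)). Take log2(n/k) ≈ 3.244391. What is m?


log2(n/k) = log2(815/86) ≈ 3.244391.
2*k*log2(n/k) ≈ 2*86*3.244391 = 558.035252.
m = ceil(558.035252) = 559.

559


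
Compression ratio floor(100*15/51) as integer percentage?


100*m/n = 100*15/51 ≈ 29.4118.
floor = 29.

29


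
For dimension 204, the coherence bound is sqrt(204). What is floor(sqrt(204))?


14^2 = 196 <= 204 < 225 = 15^2, so 14 <= sqrt(204) < 15.
floor(sqrt(204)) = 14.

14


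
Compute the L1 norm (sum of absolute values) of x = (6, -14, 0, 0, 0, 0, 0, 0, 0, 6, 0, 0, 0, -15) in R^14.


Non-zero entries: [(0, 6), (1, -14), (9, 6), (13, -15)]
Absolute values: [6, 14, 6, 15]
||x||_1 = sum = 41.

41


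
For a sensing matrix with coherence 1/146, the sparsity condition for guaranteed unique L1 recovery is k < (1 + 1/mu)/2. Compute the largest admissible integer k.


1/mu = 146.
1 + 1/mu = 147.
(1 + 1/mu)/2 = 73.5 is not an integer, so k_max = floor(73.5) = 73.

73


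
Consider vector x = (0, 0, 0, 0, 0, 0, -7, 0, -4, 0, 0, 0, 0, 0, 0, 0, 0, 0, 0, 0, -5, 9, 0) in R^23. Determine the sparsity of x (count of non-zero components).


Non-zero positions: [6, 8, 20, 21].
Sparsity = 4.

4


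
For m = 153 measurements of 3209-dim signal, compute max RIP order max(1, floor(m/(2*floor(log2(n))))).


floor(log2(3209)) = 11.
2*11 = 22.
m/(2*floor(log2(n))) = 153/22 ≈ 6.9545.
floor = 6.
k = max(1, 6) = 6.

6


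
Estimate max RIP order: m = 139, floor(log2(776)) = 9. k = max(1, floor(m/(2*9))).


floor(log2(776)) = 9.
2*9 = 18.
m/(2*floor(log2(n))) = 139/18 ≈ 7.7222.
floor = 7.
k = max(1, 7) = 7.

7


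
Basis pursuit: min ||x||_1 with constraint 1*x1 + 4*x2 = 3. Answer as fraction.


Axis intercepts:
  x1 = 3, x2 = 0: L1 = 3
  x1 = 0, x2 = 3/4: L1 = 3/4
x* = (0, 3/4)
||x*||_1 = 3/4.

3/4


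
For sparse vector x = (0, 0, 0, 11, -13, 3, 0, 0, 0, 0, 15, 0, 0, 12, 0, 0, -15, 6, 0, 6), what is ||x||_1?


Non-zero entries: [(3, 11), (4, -13), (5, 3), (10, 15), (13, 12), (16, -15), (17, 6), (19, 6)]
Absolute values: [11, 13, 3, 15, 12, 15, 6, 6]
||x||_1 = sum = 81.

81


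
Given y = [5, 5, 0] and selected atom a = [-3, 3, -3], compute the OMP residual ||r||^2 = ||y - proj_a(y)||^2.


a^T a = 27.
a^T y = 0.
coeff = 0/27 = 0.
||r||^2 = 50.

50


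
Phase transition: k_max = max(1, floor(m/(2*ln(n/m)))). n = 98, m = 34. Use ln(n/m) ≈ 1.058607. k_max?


n/m = 98/34 = 49/17.
ln(n/m) ≈ 1.058607.
2*ln(n/m) ≈ 2.117214.
m/(2*ln(n/m)) ≈ 34/2.117214 ≈ 16.0588.
floor = 16.
k_max = max(1, 16) = 16.

16


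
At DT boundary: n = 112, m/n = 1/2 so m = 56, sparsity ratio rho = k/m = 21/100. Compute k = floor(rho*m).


m = 1/2*112 = 56.
rho = 21/100.
rho*m = 21/100*56 = 11.76.
k = floor(11.76) = 11.

11


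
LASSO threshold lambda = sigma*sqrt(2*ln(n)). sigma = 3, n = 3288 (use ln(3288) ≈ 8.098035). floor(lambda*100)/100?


ln(3288) ≈ 8.098035.
2*ln(n) ≈ 16.19607.
sqrt(2*ln(n)) ≈ sqrt(16.19607) ≈ 4.024434.
lambda ≈ 3*4.024434 = 12.073302.
floor(lambda*100)/100 = 12.07.

12.07


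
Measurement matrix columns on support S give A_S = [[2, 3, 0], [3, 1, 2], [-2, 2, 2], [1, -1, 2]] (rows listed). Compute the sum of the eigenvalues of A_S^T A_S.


Sum of eigenvalues of A_S^T A_S = trace(A_S^T A_S) = sum of squared column norms of A_S.
A_S^T A_S diagonal: [18, 15, 12].
trace = 18 + 15 + 12 = 45.

45


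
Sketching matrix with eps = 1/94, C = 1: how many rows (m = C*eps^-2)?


1/eps = 94.
(1/eps)^2 = 8836.
m = 1*8836 = 8836.

8836


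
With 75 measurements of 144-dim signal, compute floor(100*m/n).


100*m/n = 100*75/144 ≈ 52.0833.
floor = 52.

52


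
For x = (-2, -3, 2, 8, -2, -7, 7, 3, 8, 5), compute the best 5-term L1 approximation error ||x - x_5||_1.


Sorted |x_i| descending: [8, 8, 7, 7, 5, 3, 3, 2, 2, 2]
Keep top 5: [8, 8, 7, 7, 5]
Tail entries: [3, 3, 2, 2, 2]
L1 error = sum of tail = 12.

12


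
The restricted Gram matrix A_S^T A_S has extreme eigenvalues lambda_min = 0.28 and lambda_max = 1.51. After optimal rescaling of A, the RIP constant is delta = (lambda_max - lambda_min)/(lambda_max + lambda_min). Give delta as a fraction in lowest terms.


lambda_max - lambda_min = 1.51 - 0.28 = 1.23.
lambda_max + lambda_min = 1.51 + 0.28 = 1.79.
delta = 1.23/1.79 = 123/179.

123/179


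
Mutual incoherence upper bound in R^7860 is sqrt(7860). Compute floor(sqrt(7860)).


88^2 = 7744 <= 7860 < 7921 = 89^2, so 88 <= sqrt(7860) < 89.
floor(sqrt(7860)) = 88.

88


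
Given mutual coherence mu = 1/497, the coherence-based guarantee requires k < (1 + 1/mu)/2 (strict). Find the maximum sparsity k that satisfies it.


1/mu = 497.
1 + 1/mu = 498.
(1 + 1/mu)/2 = 249 is an integer and the inequality is strict, so k_max = 249 - 1 = 248.

248


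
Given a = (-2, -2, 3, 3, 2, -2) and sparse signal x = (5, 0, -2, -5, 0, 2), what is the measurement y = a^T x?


Non-zero terms: ['-2*5', '3*-2', '3*-5', '-2*2']
Products: [-10, -6, -15, -4]
y = sum = -35.

-35


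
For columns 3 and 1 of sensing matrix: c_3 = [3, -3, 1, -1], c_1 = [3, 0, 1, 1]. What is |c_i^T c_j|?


Inner product: 3*3 + -3*0 + 1*1 + -1*1
Products: [9, 0, 1, -1]
Sum = 9.
|dot| = 9.

9


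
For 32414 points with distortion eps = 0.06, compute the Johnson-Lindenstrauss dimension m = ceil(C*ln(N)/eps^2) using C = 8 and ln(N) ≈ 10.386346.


ln(32414) ≈ 10.386346.
eps^2 = 0.06^2 = 0.0036.
C*ln(N)/eps^2 ≈ 8*10.386346/0.0036 ≈ 23080.7689.
m = ceil(23080.7689) = 23081.

23081


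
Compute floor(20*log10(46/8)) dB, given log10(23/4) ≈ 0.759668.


||x||/||e|| = 46/8 = 23/4.
log10(23/4) ≈ 0.759668.
20*log10(||x||/||e||) ≈ 20*0.759668 = 15.19336.
floor(15.19336) = 15.

15


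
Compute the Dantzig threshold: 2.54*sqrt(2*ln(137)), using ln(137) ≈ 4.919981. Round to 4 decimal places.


ln(137) ≈ 4.919981.
2*ln(n) ≈ 9.839962.
sqrt(2*ln(n)) ≈ sqrt(9.839962) ≈ 3.136871.
threshold ≈ 2.54*3.136871 = 7.96765234 ≈ 7.9677.

7.9677


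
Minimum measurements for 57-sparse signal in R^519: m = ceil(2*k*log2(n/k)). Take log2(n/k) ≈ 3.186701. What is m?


log2(n/k) = log2(519/57) ≈ 3.186701.
2*k*log2(n/k) ≈ 2*57*3.186701 = 363.283914.
m = ceil(363.283914) = 364.

364


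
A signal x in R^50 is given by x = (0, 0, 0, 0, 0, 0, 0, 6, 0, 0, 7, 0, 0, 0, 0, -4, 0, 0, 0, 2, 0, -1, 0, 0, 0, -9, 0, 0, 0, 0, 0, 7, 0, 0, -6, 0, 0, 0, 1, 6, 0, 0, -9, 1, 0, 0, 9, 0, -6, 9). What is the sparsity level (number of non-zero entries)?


Non-zero positions: [7, 10, 15, 19, 21, 25, 31, 34, 38, 39, 42, 43, 46, 48, 49].
Sparsity = 15.

15


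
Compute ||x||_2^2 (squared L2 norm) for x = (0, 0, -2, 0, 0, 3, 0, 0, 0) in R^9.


Non-zero entries: [(2, -2), (5, 3)]
Squares: [4, 9]
||x||_2^2 = sum = 13.

13


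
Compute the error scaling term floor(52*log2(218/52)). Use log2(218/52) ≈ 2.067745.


log2(n/k) = log2(218/52) ≈ 2.067745.
k*log2(n/k) ≈ 52*2.067745 = 107.52274.
floor(107.52274) = 107.

107


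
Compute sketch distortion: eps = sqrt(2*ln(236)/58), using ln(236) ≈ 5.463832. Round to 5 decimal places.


ln(236) ≈ 5.463832.
2*ln(N)/m ≈ 2*5.463832/58 ≈ 0.188408.
eps = sqrt(0.188408) ≈ 0.4340599 ≈ 0.43406.

0.43406


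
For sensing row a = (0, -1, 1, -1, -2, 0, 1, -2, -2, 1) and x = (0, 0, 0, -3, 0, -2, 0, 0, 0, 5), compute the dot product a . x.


Non-zero terms: ['-1*-3', '0*-2', '1*5']
Products: [3, 0, 5]
y = sum = 8.

8


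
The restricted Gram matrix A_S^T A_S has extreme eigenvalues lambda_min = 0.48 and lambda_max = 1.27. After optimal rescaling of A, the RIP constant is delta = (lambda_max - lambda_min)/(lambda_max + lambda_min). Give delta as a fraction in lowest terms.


lambda_max - lambda_min = 1.27 - 0.48 = 0.79.
lambda_max + lambda_min = 1.27 + 0.48 = 1.75.
delta = 0.79/1.75 = 79/175.

79/175


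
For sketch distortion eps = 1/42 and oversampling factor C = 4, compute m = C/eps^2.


1/eps = 42.
(1/eps)^2 = 1764.
m = 4*1764 = 7056.

7056


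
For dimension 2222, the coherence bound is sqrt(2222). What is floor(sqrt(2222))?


47^2 = 2209 <= 2222 < 2304 = 48^2, so 47 <= sqrt(2222) < 48.
floor(sqrt(2222)) = 47.

47


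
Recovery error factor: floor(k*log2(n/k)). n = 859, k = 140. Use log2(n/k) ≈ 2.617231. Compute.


log2(n/k) = log2(859/140) ≈ 2.617231.
k*log2(n/k) ≈ 140*2.617231 = 366.41234.
floor(366.41234) = 366.

366


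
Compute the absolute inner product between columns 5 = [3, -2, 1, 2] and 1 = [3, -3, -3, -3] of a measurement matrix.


Inner product: 3*3 + -2*-3 + 1*-3 + 2*-3
Products: [9, 6, -3, -6]
Sum = 6.
|dot| = 6.

6


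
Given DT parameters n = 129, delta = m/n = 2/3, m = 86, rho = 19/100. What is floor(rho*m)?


m = 2/3*129 = 86.
rho = 19/100.
rho*m = 19/100*86 = 16.34.
k = floor(16.34) = 16.

16


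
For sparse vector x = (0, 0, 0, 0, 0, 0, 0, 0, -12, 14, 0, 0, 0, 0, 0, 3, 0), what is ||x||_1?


Non-zero entries: [(8, -12), (9, 14), (15, 3)]
Absolute values: [12, 14, 3]
||x||_1 = sum = 29.

29


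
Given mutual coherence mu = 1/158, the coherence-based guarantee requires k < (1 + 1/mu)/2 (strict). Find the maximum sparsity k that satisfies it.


1/mu = 158.
1 + 1/mu = 159.
(1 + 1/mu)/2 = 79.5 is not an integer, so k_max = floor(79.5) = 79.

79


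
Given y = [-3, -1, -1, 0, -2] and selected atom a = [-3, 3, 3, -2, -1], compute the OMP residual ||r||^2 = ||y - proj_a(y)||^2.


a^T a = 32.
a^T y = 5.
coeff = 5/32 = 5/32.
||r||^2 = 455/32.

455/32
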